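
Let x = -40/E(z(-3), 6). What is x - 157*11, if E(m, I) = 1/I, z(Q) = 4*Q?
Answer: -1967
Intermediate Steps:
x = -240 (x = -40/(1/6) = -40/⅙ = -40*6 = -240)
x - 157*11 = -240 - 157*11 = -240 - 1727 = -1967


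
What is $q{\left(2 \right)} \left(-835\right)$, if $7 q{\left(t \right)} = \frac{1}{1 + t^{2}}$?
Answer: $- \frac{167}{7} \approx -23.857$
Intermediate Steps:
$q{\left(t \right)} = \frac{1}{7 \left(1 + t^{2}\right)}$
$q{\left(2 \right)} \left(-835\right) = \frac{1}{7 \left(1 + 2^{2}\right)} \left(-835\right) = \frac{1}{7 \left(1 + 4\right)} \left(-835\right) = \frac{1}{7 \cdot 5} \left(-835\right) = \frac{1}{7} \cdot \frac{1}{5} \left(-835\right) = \frac{1}{35} \left(-835\right) = - \frac{167}{7}$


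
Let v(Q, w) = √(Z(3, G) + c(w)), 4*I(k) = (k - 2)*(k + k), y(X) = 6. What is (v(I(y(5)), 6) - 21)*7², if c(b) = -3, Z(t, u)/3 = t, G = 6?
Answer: -1029 + 49*√6 ≈ -908.97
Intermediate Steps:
Z(t, u) = 3*t
I(k) = k*(-2 + k)/2 (I(k) = ((k - 2)*(k + k))/4 = ((-2 + k)*(2*k))/4 = (2*k*(-2 + k))/4 = k*(-2 + k)/2)
v(Q, w) = √6 (v(Q, w) = √(3*3 - 3) = √(9 - 3) = √6)
(v(I(y(5)), 6) - 21)*7² = (√6 - 21)*7² = (-21 + √6)*49 = -1029 + 49*√6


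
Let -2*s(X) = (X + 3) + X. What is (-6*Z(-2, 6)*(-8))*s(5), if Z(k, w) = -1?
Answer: 312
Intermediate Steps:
s(X) = -3/2 - X (s(X) = -((X + 3) + X)/2 = -((3 + X) + X)/2 = -(3 + 2*X)/2 = -3/2 - X)
(-6*Z(-2, 6)*(-8))*s(5) = (-6*(-1)*(-8))*(-3/2 - 1*5) = (6*(-8))*(-3/2 - 5) = -48*(-13/2) = 312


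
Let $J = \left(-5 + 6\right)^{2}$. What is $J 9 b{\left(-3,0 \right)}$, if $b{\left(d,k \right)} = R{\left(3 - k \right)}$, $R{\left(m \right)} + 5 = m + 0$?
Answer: $-18$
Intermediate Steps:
$J = 1$ ($J = 1^{2} = 1$)
$R{\left(m \right)} = -5 + m$ ($R{\left(m \right)} = -5 + \left(m + 0\right) = -5 + m$)
$b{\left(d,k \right)} = -2 - k$ ($b{\left(d,k \right)} = -5 - \left(-3 + k\right) = -2 - k$)
$J 9 b{\left(-3,0 \right)} = 1 \cdot 9 \left(-2 - 0\right) = 9 \left(-2 + 0\right) = 9 \left(-2\right) = -18$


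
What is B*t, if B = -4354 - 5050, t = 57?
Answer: -536028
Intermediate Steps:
B = -9404
B*t = -9404*57 = -536028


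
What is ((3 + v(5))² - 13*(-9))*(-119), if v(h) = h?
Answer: -21539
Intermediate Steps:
((3 + v(5))² - 13*(-9))*(-119) = ((3 + 5)² - 13*(-9))*(-119) = (8² + 117)*(-119) = (64 + 117)*(-119) = 181*(-119) = -21539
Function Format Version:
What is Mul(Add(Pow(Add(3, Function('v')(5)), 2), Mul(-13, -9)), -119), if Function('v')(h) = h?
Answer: -21539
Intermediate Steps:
Mul(Add(Pow(Add(3, Function('v')(5)), 2), Mul(-13, -9)), -119) = Mul(Add(Pow(Add(3, 5), 2), Mul(-13, -9)), -119) = Mul(Add(Pow(8, 2), 117), -119) = Mul(Add(64, 117), -119) = Mul(181, -119) = -21539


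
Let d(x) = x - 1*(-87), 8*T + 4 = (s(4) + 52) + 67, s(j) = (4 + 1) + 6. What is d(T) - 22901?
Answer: -91193/4 ≈ -22798.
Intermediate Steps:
s(j) = 11 (s(j) = 5 + 6 = 11)
T = 63/4 (T = -½ + ((11 + 52) + 67)/8 = -½ + (63 + 67)/8 = -½ + (⅛)*130 = -½ + 65/4 = 63/4 ≈ 15.750)
d(x) = 87 + x (d(x) = x + 87 = 87 + x)
d(T) - 22901 = (87 + 63/4) - 22901 = 411/4 - 22901 = -91193/4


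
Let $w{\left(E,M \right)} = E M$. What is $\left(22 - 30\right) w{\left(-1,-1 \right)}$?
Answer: $-8$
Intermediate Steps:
$\left(22 - 30\right) w{\left(-1,-1 \right)} = \left(22 - 30\right) \left(\left(-1\right) \left(-1\right)\right) = \left(-8\right) 1 = -8$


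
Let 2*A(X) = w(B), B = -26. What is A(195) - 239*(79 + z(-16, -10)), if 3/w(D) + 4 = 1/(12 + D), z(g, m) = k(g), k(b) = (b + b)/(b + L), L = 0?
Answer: -367828/19 ≈ -19359.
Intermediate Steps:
k(b) = 2 (k(b) = (b + b)/(b + 0) = (2*b)/b = 2)
z(g, m) = 2
w(D) = 3/(-4 + 1/(12 + D))
A(X) = -7/19 (A(X) = (3*(-12 - 1*(-26))/(47 + 4*(-26)))/2 = (3*(-12 + 26)/(47 - 104))/2 = (3*14/(-57))/2 = (3*(-1/57)*14)/2 = (½)*(-14/19) = -7/19)
A(195) - 239*(79 + z(-16, -10)) = -7/19 - 239*(79 + 2) = -7/19 - 239*81 = -7/19 - 1*19359 = -7/19 - 19359 = -367828/19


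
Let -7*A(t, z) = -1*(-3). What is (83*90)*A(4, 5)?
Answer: -22410/7 ≈ -3201.4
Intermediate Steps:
A(t, z) = -3/7 (A(t, z) = -(-1)*(-3)/7 = -1/7*3 = -3/7)
(83*90)*A(4, 5) = (83*90)*(-3/7) = 7470*(-3/7) = -22410/7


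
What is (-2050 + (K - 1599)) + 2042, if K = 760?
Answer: -847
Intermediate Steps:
(-2050 + (K - 1599)) + 2042 = (-2050 + (760 - 1599)) + 2042 = (-2050 - 839) + 2042 = -2889 + 2042 = -847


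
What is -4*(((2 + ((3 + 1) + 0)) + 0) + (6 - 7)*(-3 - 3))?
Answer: -48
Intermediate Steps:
-4*(((2 + ((3 + 1) + 0)) + 0) + (6 - 7)*(-3 - 3)) = -4*(((2 + (4 + 0)) + 0) - 1*(-6)) = -4*(((2 + 4) + 0) + 6) = -4*((6 + 0) + 6) = -4*(6 + 6) = -4*12 = -48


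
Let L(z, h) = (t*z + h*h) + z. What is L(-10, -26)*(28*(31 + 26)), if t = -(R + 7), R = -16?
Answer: 919296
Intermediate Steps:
t = 9 (t = -(-16 + 7) = -1*(-9) = 9)
L(z, h) = h² + 10*z (L(z, h) = (9*z + h*h) + z = (9*z + h²) + z = (h² + 9*z) + z = h² + 10*z)
L(-10, -26)*(28*(31 + 26)) = ((-26)² + 10*(-10))*(28*(31 + 26)) = (676 - 100)*(28*57) = 576*1596 = 919296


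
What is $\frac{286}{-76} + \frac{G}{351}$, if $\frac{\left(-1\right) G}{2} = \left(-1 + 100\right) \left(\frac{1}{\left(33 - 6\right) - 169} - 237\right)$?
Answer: $\frac{13671823}{105222} \approx 129.93$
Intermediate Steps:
$G = \frac{3331845}{71}$ ($G = - 2 \left(-1 + 100\right) \left(\frac{1}{\left(33 - 6\right) - 169} - 237\right) = - 2 \cdot 99 \left(\frac{1}{\left(33 - 6\right) - 169} - 237\right) = - 2 \cdot 99 \left(\frac{1}{27 - 169} - 237\right) = - 2 \cdot 99 \left(\frac{1}{-142} - 237\right) = - 2 \cdot 99 \left(- \frac{1}{142} - 237\right) = - 2 \cdot 99 \left(- \frac{33655}{142}\right) = \left(-2\right) \left(- \frac{3331845}{142}\right) = \frac{3331845}{71} \approx 46927.0$)
$\frac{286}{-76} + \frac{G}{351} = \frac{286}{-76} + \frac{3331845}{71 \cdot 351} = 286 \left(- \frac{1}{76}\right) + \frac{3331845}{71} \cdot \frac{1}{351} = - \frac{143}{38} + \frac{370205}{2769} = \frac{13671823}{105222}$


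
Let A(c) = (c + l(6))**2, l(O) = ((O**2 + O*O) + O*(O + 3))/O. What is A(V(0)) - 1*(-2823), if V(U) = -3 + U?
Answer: 3147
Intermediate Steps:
l(O) = (2*O**2 + O*(3 + O))/O (l(O) = ((O**2 + O**2) + O*(3 + O))/O = (2*O**2 + O*(3 + O))/O)
A(c) = (21 + c)**2 (A(c) = (c + (3 + 3*6))**2 = (c + (3 + 18))**2 = (c + 21)**2 = (21 + c)**2)
A(V(0)) - 1*(-2823) = (21 + (-3 + 0))**2 - 1*(-2823) = (21 - 3)**2 + 2823 = 18**2 + 2823 = 324 + 2823 = 3147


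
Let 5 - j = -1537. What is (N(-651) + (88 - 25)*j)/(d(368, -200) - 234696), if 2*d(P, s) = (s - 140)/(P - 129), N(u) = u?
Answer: -23062305/56092514 ≈ -0.41115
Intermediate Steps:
j = 1542 (j = 5 - 1*(-1537) = 5 + 1537 = 1542)
d(P, s) = (-140 + s)/(2*(-129 + P)) (d(P, s) = ((s - 140)/(P - 129))/2 = ((-140 + s)/(-129 + P))/2 = (-140 + s)/(2*(-129 + P)))
(N(-651) + (88 - 25)*j)/(d(368, -200) - 234696) = (-651 + (88 - 25)*1542)/((-140 - 200)/(2*(-129 + 368)) - 234696) = (-651 + 63*1542)/((1/2)*(-340)/239 - 234696) = (-651 + 97146)/((1/2)*(1/239)*(-340) - 234696) = 96495/(-170/239 - 234696) = 96495/(-56092514/239) = 96495*(-239/56092514) = -23062305/56092514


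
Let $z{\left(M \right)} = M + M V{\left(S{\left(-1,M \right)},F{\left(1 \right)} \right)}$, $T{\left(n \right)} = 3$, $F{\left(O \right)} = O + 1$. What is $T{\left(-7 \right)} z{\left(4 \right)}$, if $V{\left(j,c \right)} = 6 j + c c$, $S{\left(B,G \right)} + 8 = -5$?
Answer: $-876$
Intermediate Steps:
$F{\left(O \right)} = 1 + O$
$S{\left(B,G \right)} = -13$ ($S{\left(B,G \right)} = -8 - 5 = -13$)
$V{\left(j,c \right)} = c^{2} + 6 j$ ($V{\left(j,c \right)} = 6 j + c^{2} = c^{2} + 6 j$)
$z{\left(M \right)} = - 73 M$ ($z{\left(M \right)} = M + M \left(\left(1 + 1\right)^{2} + 6 \left(-13\right)\right) = M + M \left(2^{2} - 78\right) = M + M \left(4 - 78\right) = M + M \left(-74\right) = M - 74 M = - 73 M$)
$T{\left(-7 \right)} z{\left(4 \right)} = 3 \left(\left(-73\right) 4\right) = 3 \left(-292\right) = -876$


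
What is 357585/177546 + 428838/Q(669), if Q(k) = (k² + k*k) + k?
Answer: 44051099587/17671567654 ≈ 2.4928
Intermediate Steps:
Q(k) = k + 2*k² (Q(k) = (k² + k²) + k = 2*k² + k = k + 2*k²)
357585/177546 + 428838/Q(669) = 357585/177546 + 428838/((669*(1 + 2*669))) = 357585*(1/177546) + 428838/((669*(1 + 1338))) = 119195/59182 + 428838/((669*1339)) = 119195/59182 + 428838/895791 = 119195/59182 + 428838*(1/895791) = 119195/59182 + 142946/298597 = 44051099587/17671567654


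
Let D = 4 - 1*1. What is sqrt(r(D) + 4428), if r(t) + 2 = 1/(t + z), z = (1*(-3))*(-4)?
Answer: sqrt(995865)/15 ≈ 66.529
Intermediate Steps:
z = 12 (z = -3*(-4) = 12)
D = 3 (D = 4 - 1 = 3)
r(t) = -2 + 1/(12 + t) (r(t) = -2 + 1/(t + 12) = -2 + 1/(12 + t))
sqrt(r(D) + 4428) = sqrt((-23 - 2*3)/(12 + 3) + 4428) = sqrt((-23 - 6)/15 + 4428) = sqrt((1/15)*(-29) + 4428) = sqrt(-29/15 + 4428) = sqrt(66391/15) = sqrt(995865)/15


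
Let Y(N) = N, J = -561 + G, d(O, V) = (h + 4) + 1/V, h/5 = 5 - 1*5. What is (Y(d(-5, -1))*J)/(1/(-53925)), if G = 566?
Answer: -808875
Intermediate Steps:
h = 0 (h = 5*(5 - 1*5) = 5*(5 - 5) = 5*0 = 0)
d(O, V) = 4 + 1/V (d(O, V) = (0 + 4) + 1/V = 4 + 1/V)
J = 5 (J = -561 + 566 = 5)
(Y(d(-5, -1))*J)/(1/(-53925)) = ((4 + 1/(-1))*5)/(1/(-53925)) = ((4 - 1)*5)/(-1/53925) = (3*5)*(-53925) = 15*(-53925) = -808875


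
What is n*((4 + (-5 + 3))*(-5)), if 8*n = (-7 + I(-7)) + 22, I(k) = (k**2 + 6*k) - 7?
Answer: -75/4 ≈ -18.750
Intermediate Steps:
I(k) = -7 + k**2 + 6*k
n = 15/8 (n = ((-7 + (-7 + (-7)**2 + 6*(-7))) + 22)/8 = ((-7 + (-7 + 49 - 42)) + 22)/8 = ((-7 + 0) + 22)/8 = (-7 + 22)/8 = (1/8)*15 = 15/8 ≈ 1.8750)
n*((4 + (-5 + 3))*(-5)) = 15*((4 + (-5 + 3))*(-5))/8 = 15*((4 - 2)*(-5))/8 = 15*(2*(-5))/8 = (15/8)*(-10) = -75/4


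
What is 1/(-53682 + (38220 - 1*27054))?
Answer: -1/42516 ≈ -2.3521e-5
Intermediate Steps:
1/(-53682 + (38220 - 1*27054)) = 1/(-53682 + (38220 - 27054)) = 1/(-53682 + 11166) = 1/(-42516) = -1/42516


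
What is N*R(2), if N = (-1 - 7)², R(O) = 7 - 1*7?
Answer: 0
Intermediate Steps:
R(O) = 0 (R(O) = 7 - 7 = 0)
N = 64 (N = (-8)² = 64)
N*R(2) = 64*0 = 0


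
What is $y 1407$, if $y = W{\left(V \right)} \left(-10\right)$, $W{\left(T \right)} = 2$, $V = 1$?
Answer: $-28140$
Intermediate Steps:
$y = -20$ ($y = 2 \left(-10\right) = -20$)
$y 1407 = \left(-20\right) 1407 = -28140$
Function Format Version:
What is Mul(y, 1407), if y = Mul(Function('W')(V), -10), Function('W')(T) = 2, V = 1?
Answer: -28140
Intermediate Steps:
y = -20 (y = Mul(2, -10) = -20)
Mul(y, 1407) = Mul(-20, 1407) = -28140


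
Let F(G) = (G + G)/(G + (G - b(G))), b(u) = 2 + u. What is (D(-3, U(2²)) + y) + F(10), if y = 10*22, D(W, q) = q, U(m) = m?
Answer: 453/2 ≈ 226.50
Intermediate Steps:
F(G) = 2*G/(-2 + G) (F(G) = (G + G)/(G + (G - (2 + G))) = (2*G)/(G + (G + (-2 - G))) = (2*G)/(G - 2) = (2*G)/(-2 + G) = 2*G/(-2 + G))
y = 220
(D(-3, U(2²)) + y) + F(10) = (2² + 220) + 2*10/(-2 + 10) = (4 + 220) + 2*10/8 = 224 + 2*10*(⅛) = 224 + 5/2 = 453/2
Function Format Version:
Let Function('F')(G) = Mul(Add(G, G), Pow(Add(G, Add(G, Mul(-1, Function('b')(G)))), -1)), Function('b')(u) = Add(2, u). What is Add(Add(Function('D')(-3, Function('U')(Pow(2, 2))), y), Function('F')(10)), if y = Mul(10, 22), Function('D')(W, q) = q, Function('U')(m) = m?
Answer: Rational(453, 2) ≈ 226.50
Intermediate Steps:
Function('F')(G) = Mul(2, G, Pow(Add(-2, G), -1)) (Function('F')(G) = Mul(Add(G, G), Pow(Add(G, Add(G, Mul(-1, Add(2, G)))), -1)) = Mul(Mul(2, G), Pow(Add(G, Add(G, Add(-2, Mul(-1, G)))), -1)) = Mul(Mul(2, G), Pow(Add(G, -2), -1)) = Mul(Mul(2, G), Pow(Add(-2, G), -1)) = Mul(2, G, Pow(Add(-2, G), -1)))
y = 220
Add(Add(Function('D')(-3, Function('U')(Pow(2, 2))), y), Function('F')(10)) = Add(Add(Pow(2, 2), 220), Mul(2, 10, Pow(Add(-2, 10), -1))) = Add(Add(4, 220), Mul(2, 10, Pow(8, -1))) = Add(224, Mul(2, 10, Rational(1, 8))) = Add(224, Rational(5, 2)) = Rational(453, 2)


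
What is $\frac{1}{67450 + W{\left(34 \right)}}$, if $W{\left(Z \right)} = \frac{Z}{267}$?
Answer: $\frac{267}{18009184} \approx 1.4826 \cdot 10^{-5}$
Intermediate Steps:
$W{\left(Z \right)} = \frac{Z}{267}$ ($W{\left(Z \right)} = Z \frac{1}{267} = \frac{Z}{267}$)
$\frac{1}{67450 + W{\left(34 \right)}} = \frac{1}{67450 + \frac{1}{267} \cdot 34} = \frac{1}{67450 + \frac{34}{267}} = \frac{1}{\frac{18009184}{267}} = \frac{267}{18009184}$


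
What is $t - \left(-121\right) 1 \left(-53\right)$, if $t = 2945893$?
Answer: $2939480$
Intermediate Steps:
$t - \left(-121\right) 1 \left(-53\right) = 2945893 - \left(-121\right) 1 \left(-53\right) = 2945893 - \left(-121\right) \left(-53\right) = 2945893 - 6413 = 2939480$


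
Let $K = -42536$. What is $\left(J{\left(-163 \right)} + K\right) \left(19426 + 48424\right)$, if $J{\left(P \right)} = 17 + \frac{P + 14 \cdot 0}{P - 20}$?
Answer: $- \frac{527928229900}{183} \approx -2.8849 \cdot 10^{9}$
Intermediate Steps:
$J{\left(P \right)} = 17 + \frac{P}{-20 + P}$ ($J{\left(P \right)} = 17 + \frac{P + 0}{-20 + P} = 17 + \frac{P}{-20 + P}$)
$\left(J{\left(-163 \right)} + K\right) \left(19426 + 48424\right) = \left(\frac{2 \left(-170 + 9 \left(-163\right)\right)}{-20 - 163} - 42536\right) \left(19426 + 48424\right) = \left(\frac{2 \left(-170 - 1467\right)}{-183} - 42536\right) 67850 = \left(2 \left(- \frac{1}{183}\right) \left(-1637\right) - 42536\right) 67850 = \left(\frac{3274}{183} - 42536\right) 67850 = \left(- \frac{7780814}{183}\right) 67850 = - \frac{527928229900}{183}$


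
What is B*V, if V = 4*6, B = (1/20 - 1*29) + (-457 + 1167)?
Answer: 81726/5 ≈ 16345.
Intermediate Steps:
B = 13621/20 (B = (1*(1/20) - 29) + 710 = (1/20 - 29) + 710 = -579/20 + 710 = 13621/20 ≈ 681.05)
V = 24
B*V = (13621/20)*24 = 81726/5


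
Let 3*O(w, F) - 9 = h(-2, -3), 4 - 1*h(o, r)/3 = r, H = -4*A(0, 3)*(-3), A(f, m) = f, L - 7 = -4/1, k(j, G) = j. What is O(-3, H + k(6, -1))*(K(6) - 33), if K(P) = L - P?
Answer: -360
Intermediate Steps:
L = 3 (L = 7 - 4/1 = 7 - 4*1 = 7 - 4 = 3)
K(P) = 3 - P
H = 0 (H = -4*0*(-3) = 0*(-3) = 0)
h(o, r) = 12 - 3*r
O(w, F) = 10 (O(w, F) = 3 + (12 - 3*(-3))/3 = 3 + (12 + 9)/3 = 3 + (1/3)*21 = 3 + 7 = 10)
O(-3, H + k(6, -1))*(K(6) - 33) = 10*((3 - 1*6) - 33) = 10*((3 - 6) - 33) = 10*(-3 - 33) = 10*(-36) = -360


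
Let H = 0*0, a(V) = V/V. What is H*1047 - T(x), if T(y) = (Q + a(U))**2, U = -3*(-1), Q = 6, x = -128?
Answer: -49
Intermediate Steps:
U = 3
a(V) = 1
H = 0
T(y) = 49 (T(y) = (6 + 1)**2 = 7**2 = 49)
H*1047 - T(x) = 0*1047 - 1*49 = 0 - 49 = -49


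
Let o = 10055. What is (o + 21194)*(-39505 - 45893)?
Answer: -2668602102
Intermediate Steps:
(o + 21194)*(-39505 - 45893) = (10055 + 21194)*(-39505 - 45893) = 31249*(-85398) = -2668602102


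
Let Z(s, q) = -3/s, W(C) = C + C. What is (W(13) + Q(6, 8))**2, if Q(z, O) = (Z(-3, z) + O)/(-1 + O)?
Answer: 36481/49 ≈ 744.51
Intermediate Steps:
W(C) = 2*C
Q(z, O) = (1 + O)/(-1 + O) (Q(z, O) = (-3/(-3) + O)/(-1 + O) = (-3*(-1/3) + O)/(-1 + O) = (1 + O)/(-1 + O))
(W(13) + Q(6, 8))**2 = (2*13 + (1 + 8)/(-1 + 8))**2 = (26 + 9/7)**2 = (191/7)**2 = 36481/49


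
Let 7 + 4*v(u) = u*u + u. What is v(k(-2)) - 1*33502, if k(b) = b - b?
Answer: -134015/4 ≈ -33504.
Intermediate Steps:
k(b) = 0
v(u) = -7/4 + u/4 + u²/4 (v(u) = -7/4 + (u*u + u)/4 = -7/4 + (u² + u)/4 = -7/4 + (u + u²)/4 = -7/4 + (u/4 + u²/4) = -7/4 + u/4 + u²/4)
v(k(-2)) - 1*33502 = (-7/4 + (¼)*0 + (¼)*0²) - 1*33502 = (-7/4 + 0 + (¼)*0) - 33502 = (-7/4 + 0 + 0) - 33502 = -7/4 - 33502 = -134015/4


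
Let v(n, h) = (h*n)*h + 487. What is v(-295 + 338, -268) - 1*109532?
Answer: 2979387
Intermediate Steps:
v(n, h) = 487 + n*h**2 (v(n, h) = n*h**2 + 487 = 487 + n*h**2)
v(-295 + 338, -268) - 1*109532 = (487 + (-295 + 338)*(-268)**2) - 1*109532 = (487 + 43*71824) - 109532 = (487 + 3088432) - 109532 = 3088919 - 109532 = 2979387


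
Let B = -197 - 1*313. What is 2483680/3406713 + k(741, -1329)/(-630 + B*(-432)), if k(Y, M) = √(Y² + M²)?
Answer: 2483680/3406713 + √257258/73230 ≈ 0.73598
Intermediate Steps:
B = -510 (B = -197 - 313 = -510)
k(Y, M) = √(M² + Y²)
2483680/3406713 + k(741, -1329)/(-630 + B*(-432)) = 2483680/3406713 + √((-1329)² + 741²)/(-630 - 510*(-432)) = 2483680*(1/3406713) + √(1766241 + 549081)/(-630 + 220320) = 2483680/3406713 + √2315322/219690 = 2483680/3406713 + (3*√257258)*(1/219690) = 2483680/3406713 + √257258/73230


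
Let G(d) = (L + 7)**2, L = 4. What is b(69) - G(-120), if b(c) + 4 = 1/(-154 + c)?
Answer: -10626/85 ≈ -125.01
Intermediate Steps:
G(d) = 121 (G(d) = (4 + 7)**2 = 11**2 = 121)
b(c) = -4 + 1/(-154 + c)
b(69) - G(-120) = (617 - 4*69)/(-154 + 69) - 1*121 = (617 - 276)/(-85) - 121 = -1/85*341 - 121 = -341/85 - 121 = -10626/85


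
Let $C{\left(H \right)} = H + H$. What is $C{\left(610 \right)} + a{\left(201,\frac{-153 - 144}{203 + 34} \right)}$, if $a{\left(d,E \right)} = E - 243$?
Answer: $\frac{77084}{79} \approx 975.75$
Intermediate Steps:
$C{\left(H \right)} = 2 H$
$a{\left(d,E \right)} = -243 + E$
$C{\left(610 \right)} + a{\left(201,\frac{-153 - 144}{203 + 34} \right)} = 2 \cdot 610 - \left(243 - \frac{-153 - 144}{203 + 34}\right) = 1220 - \left(243 + \frac{297}{237}\right) = 1220 - \frac{19296}{79} = \frac{77084}{79}$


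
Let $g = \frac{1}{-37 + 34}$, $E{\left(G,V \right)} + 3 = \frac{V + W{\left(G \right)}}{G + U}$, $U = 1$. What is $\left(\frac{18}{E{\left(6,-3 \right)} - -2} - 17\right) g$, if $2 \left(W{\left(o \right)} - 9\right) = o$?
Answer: $- \frac{46}{3} \approx -15.333$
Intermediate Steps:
$W{\left(o \right)} = 9 + \frac{o}{2}$
$E{\left(G,V \right)} = -3 + \frac{9 + V + \frac{G}{2}}{1 + G}$ ($E{\left(G,V \right)} = -3 + \frac{V + \left(9 + \frac{G}{2}\right)}{G + 1} = -3 + \frac{9 + V + \frac{G}{2}}{1 + G}$)
$g = - \frac{1}{3}$ ($g = \frac{1}{-3} = - \frac{1}{3} \approx -0.33333$)
$\left(\frac{18}{E{\left(6,-3 \right)} - -2} - 17\right) g = \left(\frac{18}{\frac{6 - 3 - 15}{1 + 6} - -2} - 17\right) \left(- \frac{1}{3}\right) = \left(\frac{18}{\frac{6 - 3 - 15}{7} + 2} - 17\right) \left(- \frac{1}{3}\right) = \left(\frac{18}{\frac{1}{7} \left(-12\right) + 2} - 17\right) \left(- \frac{1}{3}\right) = \left(\frac{18}{- \frac{12}{7} + 2} - 17\right) \left(- \frac{1}{3}\right) = \left(\frac{18}{\frac{2}{7}} - 17\right) \left(- \frac{1}{3}\right) = \left(18 \cdot \frac{7}{2} - 17\right) \left(- \frac{1}{3}\right) = \left(63 - 17\right) \left(- \frac{1}{3}\right) = 46 \left(- \frac{1}{3}\right) = - \frac{46}{3}$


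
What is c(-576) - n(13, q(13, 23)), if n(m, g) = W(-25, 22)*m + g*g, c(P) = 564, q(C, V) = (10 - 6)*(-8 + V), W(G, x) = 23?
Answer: -3335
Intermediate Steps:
q(C, V) = -32 + 4*V (q(C, V) = 4*(-8 + V) = -32 + 4*V)
n(m, g) = g**2 + 23*m (n(m, g) = 23*m + g*g = 23*m + g**2 = g**2 + 23*m)
c(-576) - n(13, q(13, 23)) = 564 - ((-32 + 4*23)**2 + 23*13) = 564 - ((-32 + 92)**2 + 299) = 564 - (60**2 + 299) = 564 - (3600 + 299) = 564 - 1*3899 = 564 - 3899 = -3335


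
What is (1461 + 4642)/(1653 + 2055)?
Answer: 6103/3708 ≈ 1.6459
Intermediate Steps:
(1461 + 4642)/(1653 + 2055) = 6103/3708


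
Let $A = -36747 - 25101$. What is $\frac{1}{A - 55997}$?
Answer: $- \frac{1}{117845} \approx -8.4857 \cdot 10^{-6}$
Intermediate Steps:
$A = -61848$ ($A = -36747 - 25101 = -61848$)
$\frac{1}{A - 55997} = \frac{1}{-61848 - 55997} = \frac{1}{-117845} = - \frac{1}{117845}$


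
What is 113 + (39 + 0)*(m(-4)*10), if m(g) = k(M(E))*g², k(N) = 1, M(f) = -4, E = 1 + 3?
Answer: 6353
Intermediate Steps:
E = 4
m(g) = g² (m(g) = 1*g² = g²)
113 + (39 + 0)*(m(-4)*10) = 113 + (39 + 0)*((-4)²*10) = 113 + 39*(16*10) = 113 + 39*160 = 113 + 6240 = 6353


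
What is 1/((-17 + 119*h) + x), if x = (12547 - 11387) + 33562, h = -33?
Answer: 1/30778 ≈ 3.2491e-5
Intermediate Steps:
x = 34722 (x = 1160 + 33562 = 34722)
1/((-17 + 119*h) + x) = 1/((-17 + 119*(-33)) + 34722) = 1/((-17 - 3927) + 34722) = 1/(-3944 + 34722) = 1/30778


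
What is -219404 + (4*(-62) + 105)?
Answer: -219547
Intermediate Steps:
-219404 + (4*(-62) + 105) = -219404 + (-248 + 105) = -219404 - 143 = -219547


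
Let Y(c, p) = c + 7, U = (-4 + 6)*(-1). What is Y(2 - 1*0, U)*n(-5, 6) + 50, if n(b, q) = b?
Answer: 5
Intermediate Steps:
U = -2 (U = 2*(-1) = -2)
Y(c, p) = 7 + c
Y(2 - 1*0, U)*n(-5, 6) + 50 = (7 + (2 - 1*0))*(-5) + 50 = (7 + (2 + 0))*(-5) + 50 = (7 + 2)*(-5) + 50 = 9*(-5) + 50 = -45 + 50 = 5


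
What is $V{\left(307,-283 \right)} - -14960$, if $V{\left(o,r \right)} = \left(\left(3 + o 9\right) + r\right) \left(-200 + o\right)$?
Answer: $280641$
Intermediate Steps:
$V{\left(o,r \right)} = \left(-200 + o\right) \left(3 + r + 9 o\right)$ ($V{\left(o,r \right)} = \left(\left(3 + 9 o\right) + r\right) \left(-200 + o\right) = \left(3 + r + 9 o\right) \left(-200 + o\right) = \left(-200 + o\right) \left(3 + r + 9 o\right)$)
$V{\left(307,-283 \right)} - -14960 = \left(-600 - 551679 - -56600 + 9 \cdot 307^{2} + 307 \left(-283\right)\right) - -14960 = \left(-600 - 551679 + 56600 + 9 \cdot 94249 - 86881\right) + 14960 = \left(-600 - 551679 + 56600 + 848241 - 86881\right) + 14960 = 265681 + 14960 = 280641$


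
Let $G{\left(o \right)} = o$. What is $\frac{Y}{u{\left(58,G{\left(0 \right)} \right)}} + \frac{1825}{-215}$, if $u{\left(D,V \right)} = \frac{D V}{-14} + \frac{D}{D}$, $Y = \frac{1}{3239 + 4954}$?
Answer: $- \frac{2990402}{352299} \approx -8.4883$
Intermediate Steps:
$Y = \frac{1}{8193} \approx 0.00012206$
$u{\left(D,V \right)} = 1 - \frac{D V}{14}$ ($u{\left(D,V \right)} = D V \left(- \frac{1}{14}\right) + 1 = - \frac{D V}{14} + 1 = 1 - \frac{D V}{14}$)
$\frac{Y}{u{\left(58,G{\left(0 \right)} \right)}} + \frac{1825}{-215} = \frac{1}{8193 \left(1 - \frac{29}{7} \cdot 0\right)} + \frac{1825}{-215} = \frac{1}{8193 \left(1 + 0\right)} + 1825 \left(- \frac{1}{215}\right) = \frac{1}{8193 \cdot 1} - \frac{365}{43} = \frac{1}{8193} \cdot 1 - \frac{365}{43} = \frac{1}{8193} - \frac{365}{43} = - \frac{2990402}{352299}$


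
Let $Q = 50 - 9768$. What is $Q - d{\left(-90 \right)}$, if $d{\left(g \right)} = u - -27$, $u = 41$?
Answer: $-9786$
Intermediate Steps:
$Q = -9718$ ($Q = 50 - 9768 = -9718$)
$d{\left(g \right)} = 68$ ($d{\left(g \right)} = 41 - -27 = 41 + 27 = 68$)
$Q - d{\left(-90 \right)} = -9718 - 68 = -9786$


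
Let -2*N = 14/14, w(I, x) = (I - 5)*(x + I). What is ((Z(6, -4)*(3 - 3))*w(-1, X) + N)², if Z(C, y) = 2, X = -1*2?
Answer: ¼ ≈ 0.25000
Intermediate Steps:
X = -2
w(I, x) = (-5 + I)*(I + x)
N = -½ (N = -7/14 = -½*1 = -½ ≈ -0.50000)
((Z(6, -4)*(3 - 3))*w(-1, X) + N)² = ((2*(3 - 3))*((-1)² - 5*(-1) - 5*(-2) - 1*(-2)) - ½)² = ((2*0)*(1 + 5 + 10 + 2) - ½)² = (0*18 - ½)² = (0 - ½)² = (-½)² = ¼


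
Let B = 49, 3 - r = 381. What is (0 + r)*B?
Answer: -18522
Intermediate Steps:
r = -378 (r = 3 - 1*381 = 3 - 381 = -378)
(0 + r)*B = (0 - 378)*49 = -378*49 = -18522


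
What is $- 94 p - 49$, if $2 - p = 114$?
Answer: $10479$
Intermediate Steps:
$p = -112$ ($p = 2 - 114 = -112$)
$- 94 p - 49 = \left(-94\right) \left(-112\right) - 49 = 10528 - 49 = 10479$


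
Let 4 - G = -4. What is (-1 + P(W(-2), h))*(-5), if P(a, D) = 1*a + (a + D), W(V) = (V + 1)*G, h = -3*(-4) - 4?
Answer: 45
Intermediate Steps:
G = 8 (G = 4 - 1*(-4) = 4 + 4 = 8)
h = 8 (h = 12 - 4 = 8)
W(V) = 8 + 8*V (W(V) = (V + 1)*8 = (1 + V)*8 = 8 + 8*V)
P(a, D) = D + 2*a (P(a, D) = a + (D + a) = D + 2*a)
(-1 + P(W(-2), h))*(-5) = (-1 + (8 + 2*(8 + 8*(-2))))*(-5) = (-1 + (8 + 2*(8 - 16)))*(-5) = (-1 + (8 + 2*(-8)))*(-5) = (-1 + (8 - 16))*(-5) = (-1 - 8)*(-5) = -9*(-5) = 45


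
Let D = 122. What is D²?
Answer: 14884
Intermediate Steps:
D² = 122² = 14884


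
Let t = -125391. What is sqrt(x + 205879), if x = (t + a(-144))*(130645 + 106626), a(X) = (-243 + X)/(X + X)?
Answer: 7*I*sqrt(38858609958)/8 ≈ 1.7249e+5*I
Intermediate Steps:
a(X) = (-243 + X)/(2*X) (a(X) = (-243 + X)/((2*X)) = (-243 + X)*(1/(2*X)) = (-243 + X)/(2*X))
x = -952042532099/32 (x = (-125391 + (1/2)*(-243 - 144)/(-144))*(130645 + 106626) = (-125391 + (1/2)*(-1/144)*(-387))*237271 = (-125391 + 43/32)*237271 = -4012469/32*237271 = -952042532099/32 ≈ -2.9751e+10)
sqrt(x + 205879) = sqrt(-952042532099/32 + 205879) = sqrt(-952035943971/32) = 7*I*sqrt(38858609958)/8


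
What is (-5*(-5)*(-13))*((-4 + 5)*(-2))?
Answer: 650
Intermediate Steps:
(-5*(-5)*(-13))*((-4 + 5)*(-2)) = (25*(-13))*(1*(-2)) = -325*(-2) = 650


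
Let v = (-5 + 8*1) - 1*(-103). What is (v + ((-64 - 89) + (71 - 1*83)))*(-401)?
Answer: 23659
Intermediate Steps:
v = 106 (v = (-5 + 8) + 103 = 3 + 103 = 106)
(v + ((-64 - 89) + (71 - 1*83)))*(-401) = (106 + ((-64 - 89) + (71 - 1*83)))*(-401) = (106 + (-153 + (71 - 83)))*(-401) = (106 + (-153 - 12))*(-401) = (106 - 165)*(-401) = -59*(-401) = 23659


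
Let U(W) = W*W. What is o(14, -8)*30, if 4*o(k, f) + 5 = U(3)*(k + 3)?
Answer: 1110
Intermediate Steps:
U(W) = W²
o(k, f) = 11/2 + 9*k/4 (o(k, f) = -5/4 + (3²*(k + 3))/4 = -5/4 + (9*(3 + k))/4 = -5/4 + (27 + 9*k)/4 = -5/4 + (27/4 + 9*k/4) = 11/2 + 9*k/4)
o(14, -8)*30 = (11/2 + (9/4)*14)*30 = (11/2 + 63/2)*30 = 37*30 = 1110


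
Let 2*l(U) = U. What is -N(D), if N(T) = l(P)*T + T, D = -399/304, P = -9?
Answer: -147/32 ≈ -4.5938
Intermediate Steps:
l(U) = U/2
D = -21/16 (D = -399*1/304 = -21/16 ≈ -1.3125)
N(T) = -7*T/2 (N(T) = ((½)*(-9))*T + T = -9*T/2 + T = -7*T/2)
-N(D) = -(-7)*(-21)/(2*16) = -1*147/32 = -147/32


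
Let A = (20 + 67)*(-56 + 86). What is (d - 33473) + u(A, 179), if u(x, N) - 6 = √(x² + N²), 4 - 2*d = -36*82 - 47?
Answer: -63931/2 + √6844141 ≈ -29349.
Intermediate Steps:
d = 3003/2 (d = 2 - (-36*82 - 47)/2 = 2 - (-2952 - 47)/2 = 2 - ½*(-2999) = 2 + 2999/2 = 3003/2 ≈ 1501.5)
A = 2610 (A = 87*30 = 2610)
u(x, N) = 6 + √(N² + x²) (u(x, N) = 6 + √(x² + N²) = 6 + √(N² + x²))
(d - 33473) + u(A, 179) = (3003/2 - 33473) + (6 + √(179² + 2610²)) = -63943/2 + (6 + √(32041 + 6812100)) = -63943/2 + (6 + √6844141) = -63931/2 + √6844141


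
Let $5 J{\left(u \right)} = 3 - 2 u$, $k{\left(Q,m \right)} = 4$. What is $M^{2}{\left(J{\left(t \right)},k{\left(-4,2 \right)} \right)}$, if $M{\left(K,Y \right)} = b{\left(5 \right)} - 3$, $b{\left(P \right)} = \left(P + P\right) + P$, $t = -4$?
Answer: $144$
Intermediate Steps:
$b{\left(P \right)} = 3 P$ ($b{\left(P \right)} = 2 P + P = 3 P$)
$J{\left(u \right)} = \frac{3}{5} - \frac{2 u}{5}$ ($J{\left(u \right)} = \frac{3 - 2 u}{5} = \frac{3}{5} - \frac{2 u}{5}$)
$M{\left(K,Y \right)} = 12$ ($M{\left(K,Y \right)} = 3 \cdot 5 - 3 = 15 - 3 = 12$)
$M^{2}{\left(J{\left(t \right)},k{\left(-4,2 \right)} \right)} = 12^{2} = 144$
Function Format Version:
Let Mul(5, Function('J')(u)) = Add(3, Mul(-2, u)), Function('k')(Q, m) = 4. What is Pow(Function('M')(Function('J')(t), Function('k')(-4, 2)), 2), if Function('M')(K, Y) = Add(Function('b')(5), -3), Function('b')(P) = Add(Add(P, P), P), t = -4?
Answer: 144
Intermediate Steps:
Function('b')(P) = Mul(3, P) (Function('b')(P) = Add(Mul(2, P), P) = Mul(3, P))
Function('J')(u) = Add(Rational(3, 5), Mul(Rational(-2, 5), u)) (Function('J')(u) = Mul(Rational(1, 5), Add(3, Mul(-2, u))) = Add(Rational(3, 5), Mul(Rational(-2, 5), u)))
Function('M')(K, Y) = 12 (Function('M')(K, Y) = Add(Mul(3, 5), -3) = Add(15, -3) = 12)
Pow(Function('M')(Function('J')(t), Function('k')(-4, 2)), 2) = Pow(12, 2) = 144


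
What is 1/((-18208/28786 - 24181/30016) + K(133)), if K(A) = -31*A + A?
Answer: -432020288/1724382251917 ≈ -0.00025054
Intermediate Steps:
K(A) = -30*A
1/((-18208/28786 - 24181/30016) + K(133)) = 1/((-18208/28786 - 24181/30016) - 30*133) = 1/((-18208*1/28786 - 24181*1/30016) - 3990) = 1/((-9104/14393 - 24181/30016) - 3990) = 1/(-621302797/432020288 - 3990) = 1/(-1724382251917/432020288) = -432020288/1724382251917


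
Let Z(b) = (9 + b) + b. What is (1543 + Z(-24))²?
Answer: 2262016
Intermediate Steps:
Z(b) = 9 + 2*b
(1543 + Z(-24))² = (1543 + (9 + 2*(-24)))² = (1543 + (9 - 48))² = (1543 - 39)² = 1504² = 2262016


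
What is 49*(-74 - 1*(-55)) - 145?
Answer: -1076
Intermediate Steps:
49*(-74 - 1*(-55)) - 145 = 49*(-74 + 55) - 145 = 49*(-19) - 145 = -931 - 145 = -1076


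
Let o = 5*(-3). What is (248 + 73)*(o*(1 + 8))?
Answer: -43335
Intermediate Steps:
o = -15
(248 + 73)*(o*(1 + 8)) = (248 + 73)*(-15*(1 + 8)) = 321*(-15*9) = 321*(-135) = -43335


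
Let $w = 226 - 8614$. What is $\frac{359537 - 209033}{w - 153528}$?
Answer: $- \frac{12542}{13493} \approx -0.92952$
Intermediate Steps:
$w = -8388$ ($w = 226 - 8614 = -8388$)
$\frac{359537 - 209033}{w - 153528} = \frac{359537 - 209033}{-8388 - 153528} = \frac{150504}{-161916} = 150504 \left(- \frac{1}{161916}\right) = - \frac{12542}{13493}$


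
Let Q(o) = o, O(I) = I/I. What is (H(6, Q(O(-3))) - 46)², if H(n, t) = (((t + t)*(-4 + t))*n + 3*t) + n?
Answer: 5329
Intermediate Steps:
O(I) = 1
H(n, t) = n + 3*t + 2*n*t*(-4 + t) (H(n, t) = (((2*t)*(-4 + t))*n + 3*t) + n = ((2*t*(-4 + t))*n + 3*t) + n = (2*n*t*(-4 + t) + 3*t) + n = (3*t + 2*n*t*(-4 + t)) + n = n + 3*t + 2*n*t*(-4 + t))
(H(6, Q(O(-3))) - 46)² = ((6 + 3*1 - 8*6*1 + 2*6*1²) - 46)² = ((6 + 3 - 48 + 2*6*1) - 46)² = ((6 + 3 - 48 + 12) - 46)² = (-27 - 46)² = (-73)² = 5329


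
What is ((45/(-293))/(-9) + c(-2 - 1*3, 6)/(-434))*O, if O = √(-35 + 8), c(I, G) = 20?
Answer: -5535*I*√3/63581 ≈ -0.15078*I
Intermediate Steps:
O = 3*I*√3 (O = √(-27) = 3*I*√3 ≈ 5.1962*I)
((45/(-293))/(-9) + c(-2 - 1*3, 6)/(-434))*O = ((45/(-293))/(-9) + 20/(-434))*(3*I*√3) = ((45*(-1/293))*(-⅑) + 20*(-1/434))*(3*I*√3) = (-45/293*(-⅑) - 10/217)*(3*I*√3) = (5/293 - 10/217)*(3*I*√3) = -5535*I*√3/63581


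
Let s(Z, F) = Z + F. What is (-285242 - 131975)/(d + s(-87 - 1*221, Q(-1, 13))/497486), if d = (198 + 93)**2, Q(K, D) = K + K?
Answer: -103779808231/21063805828 ≈ -4.9269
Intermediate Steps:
Q(K, D) = 2*K
d = 84681 (d = 291**2 = 84681)
s(Z, F) = F + Z
(-285242 - 131975)/(d + s(-87 - 1*221, Q(-1, 13))/497486) = (-285242 - 131975)/(84681 + (2*(-1) + (-87 - 1*221))/497486) = -417217/(84681 + (-2 + (-87 - 221))*(1/497486)) = -417217/(84681 + (-2 - 308)*(1/497486)) = -417217/(84681 - 310*1/497486) = -417217/(84681 - 155/248743) = -417217/21063805828/248743 = -417217*248743/21063805828 = -103779808231/21063805828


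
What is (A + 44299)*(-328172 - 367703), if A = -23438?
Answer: -14516648375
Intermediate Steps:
(A + 44299)*(-328172 - 367703) = (-23438 + 44299)*(-328172 - 367703) = 20861*(-695875) = -14516648375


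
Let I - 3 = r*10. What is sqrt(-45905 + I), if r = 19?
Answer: 4*I*sqrt(2857) ≈ 213.8*I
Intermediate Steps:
I = 193 (I = 3 + 19*10 = 3 + 190 = 193)
sqrt(-45905 + I) = sqrt(-45905 + 193) = sqrt(-45712) = 4*I*sqrt(2857)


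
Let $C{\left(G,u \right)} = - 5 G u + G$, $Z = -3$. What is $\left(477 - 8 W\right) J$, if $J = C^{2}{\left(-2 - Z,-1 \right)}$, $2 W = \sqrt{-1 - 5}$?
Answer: $17172 - 144 i \sqrt{6} \approx 17172.0 - 352.73 i$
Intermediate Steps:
$W = \frac{i \sqrt{6}}{2}$ ($W = \frac{\sqrt{-1 - 5}}{2} = \frac{\sqrt{-6}}{2} = \frac{i \sqrt{6}}{2} \approx 1.2247 i$)
$C{\left(G,u \right)} = G - 5 G u$ ($C{\left(G,u \right)} = - 5 G u + G = G - 5 G u$)
$J = 36$ ($J = \left(\left(-2 - -3\right) \left(1 - -5\right)\right)^{2} = \left(\left(-2 + 3\right) \left(1 + 5\right)\right)^{2} = \left(1 \cdot 6\right)^{2} = 6^{2} = 36$)
$\left(477 - 8 W\right) J = \left(477 - 8 \frac{i \sqrt{6}}{2}\right) 36 = \left(477 - 4 i \sqrt{6}\right) 36 = 17172 - 144 i \sqrt{6}$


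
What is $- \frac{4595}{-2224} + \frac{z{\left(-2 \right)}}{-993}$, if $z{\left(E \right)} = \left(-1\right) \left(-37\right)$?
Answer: $\frac{4480547}{2208432} \approx 2.0288$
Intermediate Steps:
$z{\left(E \right)} = 37$
$- \frac{4595}{-2224} + \frac{z{\left(-2 \right)}}{-993} = - \frac{4595}{-2224} + \frac{37}{-993} = \left(-4595\right) \left(- \frac{1}{2224}\right) + 37 \left(- \frac{1}{993}\right) = \frac{4595}{2224} - \frac{37}{993} = \frac{4480547}{2208432}$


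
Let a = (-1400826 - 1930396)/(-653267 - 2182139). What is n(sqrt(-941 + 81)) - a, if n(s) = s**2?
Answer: -1220890191/1417703 ≈ -861.17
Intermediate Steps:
a = 1665611/1417703 (a = -3331222/(-2835406) = -3331222*(-1/2835406) = 1665611/1417703 ≈ 1.1749)
n(sqrt(-941 + 81)) - a = (sqrt(-941 + 81))**2 - 1*1665611/1417703 = (sqrt(-860))**2 - 1665611/1417703 = (2*I*sqrt(215))**2 - 1665611/1417703 = -860 - 1665611/1417703 = -1220890191/1417703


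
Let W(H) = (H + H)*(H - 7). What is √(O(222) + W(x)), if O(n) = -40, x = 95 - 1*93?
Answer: 2*I*√15 ≈ 7.746*I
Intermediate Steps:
x = 2 (x = 95 - 93 = 2)
W(H) = 2*H*(-7 + H) (W(H) = (2*H)*(-7 + H) = 2*H*(-7 + H))
√(O(222) + W(x)) = √(-40 + 2*2*(-7 + 2)) = √(-40 + 2*2*(-5)) = √(-40 - 20) = √(-60) = 2*I*√15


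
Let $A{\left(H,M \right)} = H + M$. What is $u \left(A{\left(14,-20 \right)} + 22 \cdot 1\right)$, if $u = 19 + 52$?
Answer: $1136$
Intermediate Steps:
$u = 71$
$u \left(A{\left(14,-20 \right)} + 22 \cdot 1\right) = 71 \left(\left(14 - 20\right) + 22 \cdot 1\right) = 71 \left(-6 + 22\right) = 71 \cdot 16 = 1136$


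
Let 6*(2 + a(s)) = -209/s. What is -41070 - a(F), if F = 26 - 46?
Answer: -4928369/120 ≈ -41070.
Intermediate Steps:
F = -20
a(s) = -2 - 209/(6*s) (a(s) = -2 + (-209/s)/6 = -2 - 209/(6*s))
-41070 - a(F) = -41070 - (-2 - 209/6/(-20)) = -41070 - (-2 - 209/6*(-1/20)) = -41070 - (-2 + 209/120) = -41070 - 1*(-31/120) = -41070 + 31/120 = -4928369/120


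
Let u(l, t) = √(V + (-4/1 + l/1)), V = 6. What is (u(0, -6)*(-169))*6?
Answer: -1014*√2 ≈ -1434.0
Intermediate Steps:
u(l, t) = √(2 + l) (u(l, t) = √(6 + (-4/1 + l/1)) = √(6 + (-4*1 + l*1)) = √(6 + (-4 + l)) = √(2 + l))
(u(0, -6)*(-169))*6 = (√(2 + 0)*(-169))*6 = (√2*(-169))*6 = -169*√2*6 = -1014*√2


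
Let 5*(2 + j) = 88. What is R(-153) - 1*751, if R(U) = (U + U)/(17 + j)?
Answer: -123943/163 ≈ -760.39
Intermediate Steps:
j = 78/5 (j = -2 + (⅕)*88 = -2 + 88/5 = 78/5 ≈ 15.600)
R(U) = 10*U/163 (R(U) = (U + U)/(17 + 78/5) = (2*U)/(163/5) = (2*U)*(5/163) = 10*U/163)
R(-153) - 1*751 = (10/163)*(-153) - 1*751 = -1530/163 - 751 = -123943/163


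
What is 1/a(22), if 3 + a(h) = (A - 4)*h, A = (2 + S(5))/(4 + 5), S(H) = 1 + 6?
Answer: -1/69 ≈ -0.014493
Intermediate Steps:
S(H) = 7
A = 1 (A = (2 + 7)/(4 + 5) = 9/9 = 9*(⅑) = 1)
a(h) = -3 - 3*h (a(h) = -3 + (1 - 4)*h = -3 - 3*h)
1/a(22) = 1/(-3 - 3*22) = 1/(-3 - 66) = 1/(-69) = -1/69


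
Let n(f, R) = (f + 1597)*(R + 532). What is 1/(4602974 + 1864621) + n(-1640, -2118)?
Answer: 441077043811/6467595 ≈ 68198.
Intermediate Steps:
n(f, R) = (532 + R)*(1597 + f) (n(f, R) = (1597 + f)*(532 + R) = (532 + R)*(1597 + f))
1/(4602974 + 1864621) + n(-1640, -2118) = 1/(4602974 + 1864621) + (849604 + 532*(-1640) + 1597*(-2118) - 2118*(-1640)) = 1/6467595 + (849604 - 872480 - 3382446 + 3473520) = 1/6467595 + 68198 = 441077043811/6467595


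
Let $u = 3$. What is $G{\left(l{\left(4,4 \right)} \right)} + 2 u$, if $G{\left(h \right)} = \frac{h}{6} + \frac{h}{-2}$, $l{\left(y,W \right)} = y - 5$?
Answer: $\frac{19}{3} \approx 6.3333$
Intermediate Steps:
$l{\left(y,W \right)} = -5 + y$
$G{\left(h \right)} = - \frac{h}{3}$ ($G{\left(h \right)} = h \frac{1}{6} + h \left(- \frac{1}{2}\right) = \frac{h}{6} - \frac{h}{2} = - \frac{h}{3}$)
$G{\left(l{\left(4,4 \right)} \right)} + 2 u = - \frac{-5 + 4}{3} + 2 \cdot 3 = \left(- \frac{1}{3}\right) \left(-1\right) + 6 = \frac{1}{3} + 6 = \frac{19}{3}$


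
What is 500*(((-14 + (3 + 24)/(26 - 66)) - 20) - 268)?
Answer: -302675/2 ≈ -1.5134e+5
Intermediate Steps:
500*(((-14 + (3 + 24)/(26 - 66)) - 20) - 268) = 500*(((-14 + 27/(-40)) - 20) - 268) = 500*(((-14 + 27*(-1/40)) - 20) - 268) = 500*(((-14 - 27/40) - 20) - 268) = 500*((-587/40 - 20) - 268) = 500*(-1387/40 - 268) = 500*(-12107/40) = -302675/2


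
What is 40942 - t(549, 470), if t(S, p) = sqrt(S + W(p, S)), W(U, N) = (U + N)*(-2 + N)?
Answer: 40942 - sqrt(557942) ≈ 40195.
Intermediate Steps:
W(U, N) = (-2 + N)*(N + U) (W(U, N) = (N + U)*(-2 + N) = (-2 + N)*(N + U))
t(S, p) = sqrt(S**2 - S - 2*p + S*p) (t(S, p) = sqrt(S + (S**2 - 2*S - 2*p + S*p)) = sqrt(S**2 - S - 2*p + S*p))
40942 - t(549, 470) = 40942 - sqrt(549**2 - 1*549 - 2*470 + 549*470) = 40942 - sqrt(301401 - 549 - 940 + 258030) = 40942 - sqrt(557942)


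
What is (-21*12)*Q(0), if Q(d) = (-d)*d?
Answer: 0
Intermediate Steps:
Q(d) = -d²
(-21*12)*Q(0) = (-21*12)*(-1*0²) = -(-252)*0 = -252*0 = 0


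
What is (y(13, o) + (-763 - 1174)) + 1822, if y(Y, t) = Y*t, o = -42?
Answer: -661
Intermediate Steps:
(y(13, o) + (-763 - 1174)) + 1822 = (13*(-42) + (-763 - 1174)) + 1822 = (-546 - 1937) + 1822 = -2483 + 1822 = -661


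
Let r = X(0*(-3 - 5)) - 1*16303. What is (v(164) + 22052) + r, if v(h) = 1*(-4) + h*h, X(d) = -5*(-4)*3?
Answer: 32701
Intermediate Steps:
X(d) = 60 (X(d) = 20*3 = 60)
v(h) = -4 + h²
r = -16243 (r = 60 - 1*16303 = 60 - 16303 = -16243)
(v(164) + 22052) + r = ((-4 + 164²) + 22052) - 16243 = ((-4 + 26896) + 22052) - 16243 = (26892 + 22052) - 16243 = 48944 - 16243 = 32701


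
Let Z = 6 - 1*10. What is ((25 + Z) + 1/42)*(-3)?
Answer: -883/14 ≈ -63.071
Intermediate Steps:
Z = -4 (Z = 6 - 10 = -4)
((25 + Z) + 1/42)*(-3) = ((25 - 4) + 1/42)*(-3) = (21 + 1/42)*(-3) = (883/42)*(-3) = -883/14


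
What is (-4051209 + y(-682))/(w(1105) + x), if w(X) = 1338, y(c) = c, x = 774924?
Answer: -4051891/776262 ≈ -5.2197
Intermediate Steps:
(-4051209 + y(-682))/(w(1105) + x) = (-4051209 - 682)/(1338 + 774924) = -4051891/776262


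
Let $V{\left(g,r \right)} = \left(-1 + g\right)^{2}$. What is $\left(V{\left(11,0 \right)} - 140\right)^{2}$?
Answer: $1600$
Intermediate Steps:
$\left(V{\left(11,0 \right)} - 140\right)^{2} = \left(\left(-1 + 11\right)^{2} - 140\right)^{2} = \left(10^{2} - 140\right)^{2} = \left(100 - 140\right)^{2} = \left(-40\right)^{2} = 1600$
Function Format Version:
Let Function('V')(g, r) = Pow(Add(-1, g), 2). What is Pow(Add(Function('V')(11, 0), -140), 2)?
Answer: 1600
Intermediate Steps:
Pow(Add(Function('V')(11, 0), -140), 2) = Pow(Add(Pow(Add(-1, 11), 2), -140), 2) = Pow(Add(Pow(10, 2), -140), 2) = Pow(Add(100, -140), 2) = Pow(-40, 2) = 1600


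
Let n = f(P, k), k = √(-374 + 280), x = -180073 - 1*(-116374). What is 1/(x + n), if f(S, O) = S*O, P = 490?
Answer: -63699/4080132001 - 490*I*√94/4080132001 ≈ -1.5612e-5 - 1.1644e-6*I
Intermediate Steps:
x = -63699 (x = -180073 + 116374 = -63699)
k = I*√94 (k = √(-94) = I*√94 ≈ 9.6954*I)
f(S, O) = O*S
n = 490*I*√94 (n = (I*√94)*490 = 490*I*√94 ≈ 4750.7*I)
1/(x + n) = 1/(-63699 + 490*I*√94)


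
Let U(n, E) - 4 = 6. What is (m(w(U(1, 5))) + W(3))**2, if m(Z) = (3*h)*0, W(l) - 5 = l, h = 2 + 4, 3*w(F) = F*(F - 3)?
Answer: 64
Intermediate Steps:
U(n, E) = 10 (U(n, E) = 4 + 6 = 10)
w(F) = F*(-3 + F)/3 (w(F) = (F*(F - 3))/3 = (F*(-3 + F))/3 = F*(-3 + F)/3)
h = 6
W(l) = 5 + l
m(Z) = 0 (m(Z) = (3*6)*0 = 18*0 = 0)
(m(w(U(1, 5))) + W(3))**2 = (0 + (5 + 3))**2 = (0 + 8)**2 = 8**2 = 64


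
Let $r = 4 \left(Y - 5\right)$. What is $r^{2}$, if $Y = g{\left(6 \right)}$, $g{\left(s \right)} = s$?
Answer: $16$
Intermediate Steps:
$Y = 6$
$r = 4$ ($r = 4 \left(6 - 5\right) = 4 \cdot 1 = 4$)
$r^{2} = 4^{2} = 16$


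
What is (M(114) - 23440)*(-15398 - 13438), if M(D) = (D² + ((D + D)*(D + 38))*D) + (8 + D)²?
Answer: -114052839264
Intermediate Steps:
M(D) = D² + (8 + D)² + 2*D²*(38 + D) (M(D) = (D² + ((2*D)*(38 + D))*D) + (8 + D)² = (D² + (2*D*(38 + D))*D) + (8 + D)² = (D² + 2*D²*(38 + D)) + (8 + D)² = D² + (8 + D)² + 2*D²*(38 + D))
(M(114) - 23440)*(-15398 - 13438) = (((8 + 114)² + 2*114³ + 77*114²) - 23440)*(-15398 - 13438) = ((122² + 2*1481544 + 77*12996) - 23440)*(-28836) = ((14884 + 2963088 + 1000692) - 23440)*(-28836) = (3978664 - 23440)*(-28836) = 3955224*(-28836) = -114052839264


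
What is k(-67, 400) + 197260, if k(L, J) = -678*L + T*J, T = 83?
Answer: 275886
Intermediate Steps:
k(L, J) = -678*L + 83*J
k(-67, 400) + 197260 = (-678*(-67) + 83*400) + 197260 = (45426 + 33200) + 197260 = 78626 + 197260 = 275886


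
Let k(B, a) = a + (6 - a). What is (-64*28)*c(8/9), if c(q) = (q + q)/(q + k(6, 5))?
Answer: -14336/31 ≈ -462.45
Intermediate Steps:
k(B, a) = 6
c(q) = 2*q/(6 + q) (c(q) = (q + q)/(q + 6) = (2*q)/(6 + q) = 2*q/(6 + q))
(-64*28)*c(8/9) = (-64*28)*(2*(8/9)/(6 + 8/9)) = -3584*8*(⅑)/(6 + 8*(⅑)) = -3584*8/(9*(6 + 8/9)) = -3584*8/(9*62/9) = -3584*8*9/(9*62) = -1792*8/31 = -14336/31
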